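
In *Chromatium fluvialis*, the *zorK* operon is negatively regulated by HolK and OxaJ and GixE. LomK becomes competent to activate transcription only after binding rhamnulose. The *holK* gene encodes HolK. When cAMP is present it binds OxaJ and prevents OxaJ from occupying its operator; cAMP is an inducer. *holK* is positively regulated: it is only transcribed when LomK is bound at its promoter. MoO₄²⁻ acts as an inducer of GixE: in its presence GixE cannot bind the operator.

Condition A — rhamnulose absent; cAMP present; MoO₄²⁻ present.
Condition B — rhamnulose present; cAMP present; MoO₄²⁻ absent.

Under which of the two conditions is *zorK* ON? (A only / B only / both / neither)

Condition A:
Rhamnulose is absent, so LomK is inactive.
Required activator LomK is absent, so *holK* is not transcribed.
So HolK is not produced.
cAMP is present, so OxaJ is inactive.
MoO₄²⁻ is present, so GixE is inactive.
With no repressor bound, *zorK* is transcribed.
→ *zorK* is ON in A.
Condition B:
Rhamnulose is present, so LomK is active.
No repressor is bound and LomK is active, so *holK* is transcribed.
So HolK is produced and active.
cAMP is present, so OxaJ is inactive.
MoO₄²⁻ is absent, so GixE is active.
With repressor HolK bound, *zorK* is not transcribed.
→ *zorK* is OFF in B.

A only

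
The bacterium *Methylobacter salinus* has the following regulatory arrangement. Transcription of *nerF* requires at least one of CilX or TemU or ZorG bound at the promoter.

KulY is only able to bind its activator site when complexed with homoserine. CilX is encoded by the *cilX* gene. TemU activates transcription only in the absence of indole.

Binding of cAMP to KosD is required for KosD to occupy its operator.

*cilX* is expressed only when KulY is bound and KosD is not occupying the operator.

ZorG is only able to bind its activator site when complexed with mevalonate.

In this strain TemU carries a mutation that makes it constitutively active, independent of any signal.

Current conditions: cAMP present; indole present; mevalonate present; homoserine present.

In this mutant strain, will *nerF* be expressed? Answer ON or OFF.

ON

Homoserine is present, so KulY is active.
cAMP is present, so KosD is active.
With repressor KosD bound, *cilX* is not transcribed.
So CilX is not produced.
TemU is constitutively active in this strain.
Mevalonate is present, so ZorG is active.
Activator TemU is present, so *nerF* is transcribed.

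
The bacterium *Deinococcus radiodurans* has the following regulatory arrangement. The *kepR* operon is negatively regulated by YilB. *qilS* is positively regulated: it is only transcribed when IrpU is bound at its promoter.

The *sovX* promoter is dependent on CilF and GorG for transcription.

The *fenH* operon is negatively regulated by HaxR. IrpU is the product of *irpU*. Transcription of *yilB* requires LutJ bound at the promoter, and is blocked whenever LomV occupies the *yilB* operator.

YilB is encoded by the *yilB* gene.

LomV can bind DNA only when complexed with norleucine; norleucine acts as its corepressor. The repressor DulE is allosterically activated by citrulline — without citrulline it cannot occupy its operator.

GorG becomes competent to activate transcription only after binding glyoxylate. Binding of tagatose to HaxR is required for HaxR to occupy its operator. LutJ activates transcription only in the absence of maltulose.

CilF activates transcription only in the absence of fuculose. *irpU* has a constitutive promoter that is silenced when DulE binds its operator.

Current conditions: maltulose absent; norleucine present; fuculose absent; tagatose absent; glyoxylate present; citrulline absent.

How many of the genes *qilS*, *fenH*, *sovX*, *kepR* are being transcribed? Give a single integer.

Citrulline is absent, so DulE is inactive.
With no repressor bound, *irpU* is transcribed.
So IrpU is produced and active.
No repressor is bound and IrpU is active, so *qilS* is transcribed.
→ *qilS* is ON.
Tagatose is absent, so HaxR is inactive.
With no repressor bound, *fenH* is transcribed.
→ *fenH* is ON.
Fuculose is absent, so CilF is active.
Glyoxylate is present, so GorG is active.
No repressor is bound and CilF and GorG are active, so *sovX* is transcribed.
→ *sovX* is ON.
Maltulose is absent, so LutJ is active.
Norleucine is present, so LomV is active.
With repressor LomV bound, *yilB* is not transcribed.
So YilB is not produced.
With no repressor bound, *kepR* is transcribed.
→ *kepR* is ON.
4 of the 4 genes are transcribed.

4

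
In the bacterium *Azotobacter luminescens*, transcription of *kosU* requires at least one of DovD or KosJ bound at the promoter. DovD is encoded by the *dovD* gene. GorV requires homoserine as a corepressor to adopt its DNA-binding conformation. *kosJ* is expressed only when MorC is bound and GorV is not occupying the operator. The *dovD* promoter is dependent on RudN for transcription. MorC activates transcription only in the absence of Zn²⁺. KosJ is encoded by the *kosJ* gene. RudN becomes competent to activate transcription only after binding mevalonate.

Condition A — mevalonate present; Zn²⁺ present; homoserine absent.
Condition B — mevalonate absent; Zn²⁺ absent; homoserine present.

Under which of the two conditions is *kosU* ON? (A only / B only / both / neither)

Condition A:
Mevalonate is present, so RudN is active.
No repressor is bound and RudN is active, so *dovD* is transcribed.
So DovD is produced and active.
Zn²⁺ is present, so MorC is inactive.
Homoserine is absent, so GorV is inactive.
Required activator MorC is absent, so *kosJ* is not transcribed.
So KosJ is not produced.
Activator DovD is present, so *kosU* is transcribed.
→ *kosU* is ON in A.
Condition B:
Mevalonate is absent, so RudN is inactive.
Required activator RudN is absent, so *dovD* is not transcribed.
So DovD is not produced.
Zn²⁺ is absent, so MorC is active.
Homoserine is present, so GorV is active.
With repressor GorV bound, *kosJ* is not transcribed.
So KosJ is not produced.
No activator is available at the *kosU* promoter, so *kosU* is not transcribed.
→ *kosU* is OFF in B.

A only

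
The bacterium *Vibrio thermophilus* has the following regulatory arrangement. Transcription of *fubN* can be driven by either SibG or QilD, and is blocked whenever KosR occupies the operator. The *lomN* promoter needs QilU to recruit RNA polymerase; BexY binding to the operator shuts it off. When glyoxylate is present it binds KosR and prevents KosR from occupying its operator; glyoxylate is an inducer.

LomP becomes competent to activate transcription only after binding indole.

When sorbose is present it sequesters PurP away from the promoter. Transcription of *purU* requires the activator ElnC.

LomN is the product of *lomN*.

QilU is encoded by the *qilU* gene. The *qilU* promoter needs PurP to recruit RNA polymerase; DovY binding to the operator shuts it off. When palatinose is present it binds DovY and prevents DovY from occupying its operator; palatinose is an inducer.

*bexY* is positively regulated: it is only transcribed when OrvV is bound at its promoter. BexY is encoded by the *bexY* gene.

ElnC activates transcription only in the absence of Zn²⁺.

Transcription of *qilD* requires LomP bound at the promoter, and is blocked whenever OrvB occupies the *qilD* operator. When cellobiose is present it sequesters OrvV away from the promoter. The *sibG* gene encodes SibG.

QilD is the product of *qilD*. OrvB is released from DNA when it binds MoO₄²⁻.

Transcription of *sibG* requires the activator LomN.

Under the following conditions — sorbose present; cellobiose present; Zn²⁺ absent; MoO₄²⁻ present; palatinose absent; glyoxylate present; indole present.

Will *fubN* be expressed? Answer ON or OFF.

ON

Glyoxylate is present, so KosR is inactive.
Cellobiose is present, so OrvV is inactive.
Required activator OrvV is absent, so *bexY* is not transcribed.
So BexY is not produced.
Palatinose is absent, so DovY is active.
Sorbose is present, so PurP is inactive.
With repressor DovY bound, *qilU* is not transcribed.
So QilU is not produced.
Required activator QilU is absent, so *lomN* is not transcribed.
So LomN is not produced.
Required activator LomN is absent, so *sibG* is not transcribed.
So SibG is not produced.
Indole is present, so LomP is active.
MoO₄²⁻ is present, so OrvB is inactive.
No repressor is bound and LomP is active, so *qilD* is transcribed.
So QilD is produced and active.
Activator QilD is present, so *fubN* is transcribed.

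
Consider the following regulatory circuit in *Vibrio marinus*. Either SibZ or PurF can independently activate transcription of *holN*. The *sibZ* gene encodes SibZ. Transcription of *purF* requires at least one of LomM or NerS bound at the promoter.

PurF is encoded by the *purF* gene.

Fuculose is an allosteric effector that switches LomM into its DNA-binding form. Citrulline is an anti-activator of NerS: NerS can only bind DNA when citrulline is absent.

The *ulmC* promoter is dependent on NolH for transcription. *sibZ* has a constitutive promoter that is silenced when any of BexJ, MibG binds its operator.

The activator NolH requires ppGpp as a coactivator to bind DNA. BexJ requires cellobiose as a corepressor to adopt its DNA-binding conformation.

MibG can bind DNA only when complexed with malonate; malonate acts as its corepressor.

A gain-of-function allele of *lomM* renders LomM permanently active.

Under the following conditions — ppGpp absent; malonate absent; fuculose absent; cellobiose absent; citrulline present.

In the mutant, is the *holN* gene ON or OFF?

ON

Cellobiose is absent, so BexJ is inactive.
Malonate is absent, so MibG is inactive.
With no repressor bound, *sibZ* is transcribed.
So SibZ is produced and active.
LomM is constitutively active in this strain.
Citrulline is present, so NerS is inactive.
Activator LomM is present, so *purF* is transcribed.
So PurF is produced and active.
Activator SibZ is present, so *holN* is transcribed.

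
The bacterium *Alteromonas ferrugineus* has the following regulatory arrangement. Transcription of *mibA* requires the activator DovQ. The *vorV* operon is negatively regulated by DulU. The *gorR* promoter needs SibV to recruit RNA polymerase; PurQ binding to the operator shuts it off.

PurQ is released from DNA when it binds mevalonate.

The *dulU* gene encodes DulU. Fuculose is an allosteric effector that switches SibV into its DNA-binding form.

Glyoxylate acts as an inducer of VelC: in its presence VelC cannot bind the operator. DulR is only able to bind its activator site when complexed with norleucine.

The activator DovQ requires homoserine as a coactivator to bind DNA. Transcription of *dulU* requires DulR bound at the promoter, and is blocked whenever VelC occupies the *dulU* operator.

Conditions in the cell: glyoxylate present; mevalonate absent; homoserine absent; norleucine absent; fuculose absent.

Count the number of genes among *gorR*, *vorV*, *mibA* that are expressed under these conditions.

1

Mevalonate is absent, so PurQ is active.
Fuculose is absent, so SibV is inactive.
With repressor PurQ bound, *gorR* is not transcribed.
→ *gorR* is OFF.
Norleucine is absent, so DulR is inactive.
Glyoxylate is present, so VelC is inactive.
Required activator DulR is absent, so *dulU* is not transcribed.
So DulU is not produced.
With no repressor bound, *vorV* is transcribed.
→ *vorV* is ON.
Homoserine is absent, so DovQ is inactive.
Required activator DovQ is absent, so *mibA* is not transcribed.
→ *mibA* is OFF.
1 of the 3 genes is transcribed.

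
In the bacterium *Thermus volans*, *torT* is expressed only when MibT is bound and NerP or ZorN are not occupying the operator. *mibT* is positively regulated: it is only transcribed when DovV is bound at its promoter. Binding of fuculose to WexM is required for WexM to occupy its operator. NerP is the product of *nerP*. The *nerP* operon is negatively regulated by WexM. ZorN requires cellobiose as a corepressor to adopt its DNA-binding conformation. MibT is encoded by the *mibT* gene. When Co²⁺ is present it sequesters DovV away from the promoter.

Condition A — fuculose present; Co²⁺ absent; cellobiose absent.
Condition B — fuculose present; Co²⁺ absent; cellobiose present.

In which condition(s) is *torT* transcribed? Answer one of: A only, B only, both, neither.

Condition A:
Fuculose is present, so WexM is active.
With repressor WexM bound, *nerP* is not transcribed.
So NerP is not produced.
Co²⁺ is absent, so DovV is active.
No repressor is bound and DovV is active, so *mibT* is transcribed.
So MibT is produced and active.
Cellobiose is absent, so ZorN is inactive.
No repressor is bound and MibT is active, so *torT* is transcribed.
→ *torT* is ON in A.
Condition B:
Fuculose is present, so WexM is active.
With repressor WexM bound, *nerP* is not transcribed.
So NerP is not produced.
Co²⁺ is absent, so DovV is active.
No repressor is bound and DovV is active, so *mibT* is transcribed.
So MibT is produced and active.
Cellobiose is present, so ZorN is active.
With repressor ZorN bound, *torT* is not transcribed.
→ *torT* is OFF in B.

A only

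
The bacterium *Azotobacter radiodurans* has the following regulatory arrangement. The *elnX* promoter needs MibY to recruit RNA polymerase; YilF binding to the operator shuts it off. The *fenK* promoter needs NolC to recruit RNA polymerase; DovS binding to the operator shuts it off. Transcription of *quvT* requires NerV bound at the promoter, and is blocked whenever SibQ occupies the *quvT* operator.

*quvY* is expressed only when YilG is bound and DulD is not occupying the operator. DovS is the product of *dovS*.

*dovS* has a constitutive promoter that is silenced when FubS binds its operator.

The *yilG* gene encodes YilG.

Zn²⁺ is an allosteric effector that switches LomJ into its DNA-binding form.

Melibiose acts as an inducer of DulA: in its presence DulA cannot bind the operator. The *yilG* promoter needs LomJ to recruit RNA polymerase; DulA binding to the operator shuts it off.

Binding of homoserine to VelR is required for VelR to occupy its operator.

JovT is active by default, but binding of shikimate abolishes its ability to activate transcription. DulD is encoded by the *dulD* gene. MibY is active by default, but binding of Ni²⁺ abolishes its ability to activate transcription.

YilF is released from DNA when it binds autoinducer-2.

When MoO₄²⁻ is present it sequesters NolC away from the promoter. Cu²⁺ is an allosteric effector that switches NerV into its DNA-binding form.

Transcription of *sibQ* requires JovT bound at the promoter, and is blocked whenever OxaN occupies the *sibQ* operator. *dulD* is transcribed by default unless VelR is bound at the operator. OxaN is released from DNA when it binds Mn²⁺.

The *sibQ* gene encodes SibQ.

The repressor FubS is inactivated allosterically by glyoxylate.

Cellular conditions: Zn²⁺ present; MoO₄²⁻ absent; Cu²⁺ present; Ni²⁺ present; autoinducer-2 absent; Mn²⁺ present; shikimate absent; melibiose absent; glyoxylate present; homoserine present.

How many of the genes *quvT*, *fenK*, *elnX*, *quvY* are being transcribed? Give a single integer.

0

Cu²⁺ is present, so NerV is active.
Mn²⁺ is present, so OxaN is inactive.
Shikimate is absent, so JovT is active.
No repressor is bound and JovT is active, so *sibQ* is transcribed.
So SibQ is produced and active.
With repressor SibQ bound, *quvT* is not transcribed.
→ *quvT* is OFF.
Glyoxylate is present, so FubS is inactive.
With no repressor bound, *dovS* is transcribed.
So DovS is produced and active.
MoO₄²⁻ is absent, so NolC is active.
With repressor DovS bound, *fenK* is not transcribed.
→ *fenK* is OFF.
Ni²⁺ is present, so MibY is inactive.
Autoinducer-2 is absent, so YilF is active.
With repressor YilF bound, *elnX* is not transcribed.
→ *elnX* is OFF.
Zn²⁺ is present, so LomJ is active.
Melibiose is absent, so DulA is active.
With repressor DulA bound, *yilG* is not transcribed.
So YilG is not produced.
Homoserine is present, so VelR is active.
With repressor VelR bound, *dulD* is not transcribed.
So DulD is not produced.
Required activator YilG is absent, so *quvY* is not transcribed.
→ *quvY* is OFF.
0 of the 4 genes are transcribed.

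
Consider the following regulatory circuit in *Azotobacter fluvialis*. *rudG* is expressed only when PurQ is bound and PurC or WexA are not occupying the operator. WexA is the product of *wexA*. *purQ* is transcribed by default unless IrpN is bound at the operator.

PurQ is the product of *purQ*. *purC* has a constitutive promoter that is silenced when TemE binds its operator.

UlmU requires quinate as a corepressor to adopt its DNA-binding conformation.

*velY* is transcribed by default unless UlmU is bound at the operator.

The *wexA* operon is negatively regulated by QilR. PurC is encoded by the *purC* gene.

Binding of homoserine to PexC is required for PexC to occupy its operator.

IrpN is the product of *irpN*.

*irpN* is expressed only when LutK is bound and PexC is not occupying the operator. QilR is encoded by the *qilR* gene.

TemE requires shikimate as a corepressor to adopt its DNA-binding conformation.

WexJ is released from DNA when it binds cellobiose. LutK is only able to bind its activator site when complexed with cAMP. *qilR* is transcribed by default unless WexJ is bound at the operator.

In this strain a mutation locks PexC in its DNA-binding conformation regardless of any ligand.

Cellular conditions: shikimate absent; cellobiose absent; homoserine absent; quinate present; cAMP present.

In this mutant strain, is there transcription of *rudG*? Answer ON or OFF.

OFF

Shikimate is absent, so TemE is inactive.
With no repressor bound, *purC* is transcribed.
So PurC is produced and active.
Cellobiose is absent, so WexJ is active.
With repressor WexJ bound, *qilR* is not transcribed.
So QilR is not produced.
With no repressor bound, *wexA* is transcribed.
So WexA is produced and active.
cAMP is present, so LutK is active.
PexC is constitutively active in this strain.
With repressor PexC bound, *irpN* is not transcribed.
So IrpN is not produced.
With no repressor bound, *purQ* is transcribed.
So PurQ is produced and active.
With repressor PurC bound, *rudG* is not transcribed.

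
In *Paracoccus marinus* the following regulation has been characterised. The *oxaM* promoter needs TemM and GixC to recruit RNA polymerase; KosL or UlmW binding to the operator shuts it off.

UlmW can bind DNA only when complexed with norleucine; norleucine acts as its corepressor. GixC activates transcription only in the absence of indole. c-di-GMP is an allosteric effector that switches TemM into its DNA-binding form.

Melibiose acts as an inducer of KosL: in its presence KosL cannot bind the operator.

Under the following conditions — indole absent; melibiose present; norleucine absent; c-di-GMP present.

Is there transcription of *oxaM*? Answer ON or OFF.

c-di-GMP is present, so TemM is active.
Melibiose is present, so KosL is inactive.
Norleucine is absent, so UlmW is inactive.
Indole is absent, so GixC is active.
No repressor is bound and TemM and GixC are active, so *oxaM* is transcribed.

ON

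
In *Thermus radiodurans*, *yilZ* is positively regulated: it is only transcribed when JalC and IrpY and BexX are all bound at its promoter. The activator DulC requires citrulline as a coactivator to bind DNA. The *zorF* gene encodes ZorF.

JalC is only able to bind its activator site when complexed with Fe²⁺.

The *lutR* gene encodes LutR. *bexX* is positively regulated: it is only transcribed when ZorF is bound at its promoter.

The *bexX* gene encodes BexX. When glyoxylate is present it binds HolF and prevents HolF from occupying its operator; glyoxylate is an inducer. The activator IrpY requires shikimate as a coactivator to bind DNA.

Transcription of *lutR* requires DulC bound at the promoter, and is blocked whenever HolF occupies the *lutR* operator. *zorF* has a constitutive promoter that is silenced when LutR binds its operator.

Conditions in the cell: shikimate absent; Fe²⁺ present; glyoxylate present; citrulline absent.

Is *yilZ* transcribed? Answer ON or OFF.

Fe²⁺ is present, so JalC is active.
Shikimate is absent, so IrpY is inactive.
Citrulline is absent, so DulC is inactive.
Glyoxylate is present, so HolF is inactive.
Required activator DulC is absent, so *lutR* is not transcribed.
So LutR is not produced.
With no repressor bound, *zorF* is transcribed.
So ZorF is produced and active.
No repressor is bound and ZorF is active, so *bexX* is transcribed.
So BexX is produced and active.
Required activator IrpY is absent, so *yilZ* is not transcribed.

OFF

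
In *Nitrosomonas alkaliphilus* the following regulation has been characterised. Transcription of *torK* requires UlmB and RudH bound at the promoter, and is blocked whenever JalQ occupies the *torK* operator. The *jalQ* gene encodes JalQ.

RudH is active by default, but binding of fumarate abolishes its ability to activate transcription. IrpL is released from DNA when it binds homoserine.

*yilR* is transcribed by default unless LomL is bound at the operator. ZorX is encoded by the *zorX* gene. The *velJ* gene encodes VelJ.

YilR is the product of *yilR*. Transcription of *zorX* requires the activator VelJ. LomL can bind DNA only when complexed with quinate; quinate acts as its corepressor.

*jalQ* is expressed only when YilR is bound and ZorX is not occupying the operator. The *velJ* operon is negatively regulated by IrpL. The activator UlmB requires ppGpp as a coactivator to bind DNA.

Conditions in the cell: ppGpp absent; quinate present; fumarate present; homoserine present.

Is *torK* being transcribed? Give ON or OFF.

ppGpp is absent, so UlmB is inactive.
Homoserine is present, so IrpL is inactive.
With no repressor bound, *velJ* is transcribed.
So VelJ is produced and active.
No repressor is bound and VelJ is active, so *zorX* is transcribed.
So ZorX is produced and active.
Quinate is present, so LomL is active.
With repressor LomL bound, *yilR* is not transcribed.
So YilR is not produced.
With repressor ZorX bound, *jalQ* is not transcribed.
So JalQ is not produced.
Fumarate is present, so RudH is inactive.
Required activator UlmB is absent, so *torK* is not transcribed.

OFF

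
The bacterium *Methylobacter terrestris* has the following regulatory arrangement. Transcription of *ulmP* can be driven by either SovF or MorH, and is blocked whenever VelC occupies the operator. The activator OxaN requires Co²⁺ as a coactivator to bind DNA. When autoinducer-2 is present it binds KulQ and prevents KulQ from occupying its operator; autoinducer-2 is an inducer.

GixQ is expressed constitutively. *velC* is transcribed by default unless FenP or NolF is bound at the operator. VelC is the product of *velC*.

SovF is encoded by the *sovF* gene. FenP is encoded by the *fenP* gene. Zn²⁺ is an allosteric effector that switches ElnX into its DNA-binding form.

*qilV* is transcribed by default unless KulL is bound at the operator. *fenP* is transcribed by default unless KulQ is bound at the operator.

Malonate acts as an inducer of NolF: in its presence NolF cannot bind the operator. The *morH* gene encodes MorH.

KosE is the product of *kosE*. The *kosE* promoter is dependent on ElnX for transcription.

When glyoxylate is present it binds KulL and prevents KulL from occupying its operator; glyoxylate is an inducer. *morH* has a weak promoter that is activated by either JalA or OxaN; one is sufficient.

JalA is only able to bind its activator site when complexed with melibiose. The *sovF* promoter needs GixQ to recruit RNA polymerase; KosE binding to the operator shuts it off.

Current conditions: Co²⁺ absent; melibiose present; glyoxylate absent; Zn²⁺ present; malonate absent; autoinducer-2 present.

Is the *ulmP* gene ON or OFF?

GixQ is produced constitutively and is active.
Zn²⁺ is present, so ElnX is active.
No repressor is bound and ElnX is active, so *kosE* is transcribed.
So KosE is produced and active.
With repressor KosE bound, *sovF* is not transcribed.
So SovF is not produced.
Melibiose is present, so JalA is active.
Co²⁺ is absent, so OxaN is inactive.
Activator JalA is present, so *morH* is transcribed.
So MorH is produced and active.
Autoinducer-2 is present, so KulQ is inactive.
With no repressor bound, *fenP* is transcribed.
So FenP is produced and active.
Malonate is absent, so NolF is active.
With repressor FenP bound, *velC* is not transcribed.
So VelC is not produced.
Activator MorH is present, so *ulmP* is transcribed.

ON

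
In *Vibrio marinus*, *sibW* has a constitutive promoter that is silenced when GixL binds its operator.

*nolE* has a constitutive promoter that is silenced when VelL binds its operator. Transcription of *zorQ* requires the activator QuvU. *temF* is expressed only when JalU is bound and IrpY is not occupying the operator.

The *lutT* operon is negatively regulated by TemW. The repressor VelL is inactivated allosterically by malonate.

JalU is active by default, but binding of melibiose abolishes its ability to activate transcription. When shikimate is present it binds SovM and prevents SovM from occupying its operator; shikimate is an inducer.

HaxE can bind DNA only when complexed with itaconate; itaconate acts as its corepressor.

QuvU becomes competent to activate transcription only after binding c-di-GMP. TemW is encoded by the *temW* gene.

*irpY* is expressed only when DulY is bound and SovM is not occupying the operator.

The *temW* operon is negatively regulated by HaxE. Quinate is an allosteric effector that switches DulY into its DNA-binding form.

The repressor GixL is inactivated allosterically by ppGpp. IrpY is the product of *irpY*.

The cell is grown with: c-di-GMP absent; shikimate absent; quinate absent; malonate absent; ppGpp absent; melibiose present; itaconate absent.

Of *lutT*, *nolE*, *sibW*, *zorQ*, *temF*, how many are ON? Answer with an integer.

0

Itaconate is absent, so HaxE is inactive.
With no repressor bound, *temW* is transcribed.
So TemW is produced and active.
With repressor TemW bound, *lutT* is not transcribed.
→ *lutT* is OFF.
Malonate is absent, so VelL is active.
With repressor VelL bound, *nolE* is not transcribed.
→ *nolE* is OFF.
ppGpp is absent, so GixL is active.
With repressor GixL bound, *sibW* is not transcribed.
→ *sibW* is OFF.
c-di-GMP is absent, so QuvU is inactive.
Required activator QuvU is absent, so *zorQ* is not transcribed.
→ *zorQ* is OFF.
Shikimate is absent, so SovM is active.
Quinate is absent, so DulY is inactive.
With repressor SovM bound, *irpY* is not transcribed.
So IrpY is not produced.
Melibiose is present, so JalU is inactive.
Required activator JalU is absent, so *temF* is not transcribed.
→ *temF* is OFF.
0 of the 5 genes are transcribed.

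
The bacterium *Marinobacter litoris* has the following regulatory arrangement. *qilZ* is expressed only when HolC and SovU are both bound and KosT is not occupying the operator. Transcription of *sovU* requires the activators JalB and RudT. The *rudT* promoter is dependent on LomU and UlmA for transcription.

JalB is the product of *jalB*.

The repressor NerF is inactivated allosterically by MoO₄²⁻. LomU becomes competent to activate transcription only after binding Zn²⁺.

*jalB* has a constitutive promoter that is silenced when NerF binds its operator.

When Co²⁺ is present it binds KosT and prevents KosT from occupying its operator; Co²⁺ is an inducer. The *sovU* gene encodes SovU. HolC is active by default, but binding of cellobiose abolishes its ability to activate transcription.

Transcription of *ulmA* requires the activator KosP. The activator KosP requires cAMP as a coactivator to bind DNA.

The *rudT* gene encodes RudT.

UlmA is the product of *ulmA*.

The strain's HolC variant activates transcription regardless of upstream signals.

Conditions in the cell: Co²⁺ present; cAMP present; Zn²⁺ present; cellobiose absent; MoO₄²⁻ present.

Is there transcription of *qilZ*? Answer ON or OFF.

ON

HolC is constitutively active in this strain.
MoO₄²⁻ is present, so NerF is inactive.
With no repressor bound, *jalB* is transcribed.
So JalB is produced and active.
Zn²⁺ is present, so LomU is active.
cAMP is present, so KosP is active.
No repressor is bound and KosP is active, so *ulmA* is transcribed.
So UlmA is produced and active.
No repressor is bound and LomU and UlmA are active, so *rudT* is transcribed.
So RudT is produced and active.
No repressor is bound and JalB and RudT are active, so *sovU* is transcribed.
So SovU is produced and active.
Co²⁺ is present, so KosT is inactive.
No repressor is bound and HolC and SovU are active, so *qilZ* is transcribed.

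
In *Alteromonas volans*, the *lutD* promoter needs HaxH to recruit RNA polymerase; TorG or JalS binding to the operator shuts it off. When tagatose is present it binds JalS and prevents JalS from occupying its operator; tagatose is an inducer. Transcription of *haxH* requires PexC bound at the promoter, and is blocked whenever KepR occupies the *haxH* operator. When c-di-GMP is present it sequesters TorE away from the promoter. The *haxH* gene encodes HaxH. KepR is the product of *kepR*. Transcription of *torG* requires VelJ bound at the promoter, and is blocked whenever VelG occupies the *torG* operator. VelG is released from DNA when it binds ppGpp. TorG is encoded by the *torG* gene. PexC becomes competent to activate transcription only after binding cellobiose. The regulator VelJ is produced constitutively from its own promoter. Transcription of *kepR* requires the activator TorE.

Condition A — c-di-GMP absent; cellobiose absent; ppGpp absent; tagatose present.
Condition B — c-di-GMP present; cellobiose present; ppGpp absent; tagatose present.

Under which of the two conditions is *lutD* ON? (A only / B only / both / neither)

Condition A:
c-di-GMP is absent, so TorE is active.
No repressor is bound and TorE is active, so *kepR* is transcribed.
So KepR is produced and active.
Cellobiose is absent, so PexC is inactive.
With repressor KepR bound, *haxH* is not transcribed.
So HaxH is not produced.
ppGpp is absent, so VelG is active.
VelJ is produced constitutively and is active.
With repressor VelG bound, *torG* is not transcribed.
So TorG is not produced.
Tagatose is present, so JalS is inactive.
Required activator HaxH is absent, so *lutD* is not transcribed.
→ *lutD* is OFF in A.
Condition B:
c-di-GMP is present, so TorE is inactive.
Required activator TorE is absent, so *kepR* is not transcribed.
So KepR is not produced.
Cellobiose is present, so PexC is active.
No repressor is bound and PexC is active, so *haxH* is transcribed.
So HaxH is produced and active.
ppGpp is absent, so VelG is active.
VelJ is produced constitutively and is active.
With repressor VelG bound, *torG* is not transcribed.
So TorG is not produced.
Tagatose is present, so JalS is inactive.
No repressor is bound and HaxH is active, so *lutD* is transcribed.
→ *lutD* is ON in B.

B only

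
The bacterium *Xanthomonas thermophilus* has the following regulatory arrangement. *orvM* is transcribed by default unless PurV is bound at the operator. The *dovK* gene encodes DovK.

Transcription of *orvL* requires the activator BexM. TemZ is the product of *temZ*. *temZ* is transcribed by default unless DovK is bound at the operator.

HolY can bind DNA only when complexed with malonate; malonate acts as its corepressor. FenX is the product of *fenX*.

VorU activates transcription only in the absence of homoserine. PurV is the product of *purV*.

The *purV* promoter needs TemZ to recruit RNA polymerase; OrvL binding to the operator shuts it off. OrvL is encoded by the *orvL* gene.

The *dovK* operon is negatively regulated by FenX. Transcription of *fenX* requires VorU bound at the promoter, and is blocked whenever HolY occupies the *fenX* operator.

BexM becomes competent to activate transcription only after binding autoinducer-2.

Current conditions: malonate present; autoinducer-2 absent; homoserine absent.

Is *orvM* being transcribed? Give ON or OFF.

ON

Malonate is present, so HolY is active.
Homoserine is absent, so VorU is active.
With repressor HolY bound, *fenX* is not transcribed.
So FenX is not produced.
With no repressor bound, *dovK* is transcribed.
So DovK is produced and active.
With repressor DovK bound, *temZ* is not transcribed.
So TemZ is not produced.
Autoinducer-2 is absent, so BexM is inactive.
Required activator BexM is absent, so *orvL* is not transcribed.
So OrvL is not produced.
Required activator TemZ is absent, so *purV* is not transcribed.
So PurV is not produced.
With no repressor bound, *orvM* is transcribed.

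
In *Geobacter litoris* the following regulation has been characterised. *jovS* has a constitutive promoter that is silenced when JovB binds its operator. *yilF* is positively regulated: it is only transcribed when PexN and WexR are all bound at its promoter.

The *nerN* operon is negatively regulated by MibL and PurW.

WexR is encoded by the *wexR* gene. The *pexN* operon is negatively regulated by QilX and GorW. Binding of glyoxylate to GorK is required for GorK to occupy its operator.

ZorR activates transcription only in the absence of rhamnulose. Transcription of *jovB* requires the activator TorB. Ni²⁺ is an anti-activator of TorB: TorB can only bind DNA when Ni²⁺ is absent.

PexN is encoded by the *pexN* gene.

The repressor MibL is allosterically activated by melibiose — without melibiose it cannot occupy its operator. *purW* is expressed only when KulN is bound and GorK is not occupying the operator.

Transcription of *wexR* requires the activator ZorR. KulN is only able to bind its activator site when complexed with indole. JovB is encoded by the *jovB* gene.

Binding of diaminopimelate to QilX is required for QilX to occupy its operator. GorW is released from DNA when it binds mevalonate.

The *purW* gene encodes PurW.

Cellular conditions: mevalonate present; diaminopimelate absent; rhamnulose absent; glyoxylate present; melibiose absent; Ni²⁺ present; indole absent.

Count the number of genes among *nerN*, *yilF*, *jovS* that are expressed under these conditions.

Melibiose is absent, so MibL is inactive.
Glyoxylate is present, so GorK is active.
Indole is absent, so KulN is inactive.
With repressor GorK bound, *purW* is not transcribed.
So PurW is not produced.
With no repressor bound, *nerN* is transcribed.
→ *nerN* is ON.
Diaminopimelate is absent, so QilX is inactive.
Mevalonate is present, so GorW is inactive.
With no repressor bound, *pexN* is transcribed.
So PexN is produced and active.
Rhamnulose is absent, so ZorR is active.
No repressor is bound and ZorR is active, so *wexR* is transcribed.
So WexR is produced and active.
No repressor is bound and PexN and WexR are active, so *yilF* is transcribed.
→ *yilF* is ON.
Ni²⁺ is present, so TorB is inactive.
Required activator TorB is absent, so *jovB* is not transcribed.
So JovB is not produced.
With no repressor bound, *jovS* is transcribed.
→ *jovS* is ON.
3 of the 3 genes are transcribed.

3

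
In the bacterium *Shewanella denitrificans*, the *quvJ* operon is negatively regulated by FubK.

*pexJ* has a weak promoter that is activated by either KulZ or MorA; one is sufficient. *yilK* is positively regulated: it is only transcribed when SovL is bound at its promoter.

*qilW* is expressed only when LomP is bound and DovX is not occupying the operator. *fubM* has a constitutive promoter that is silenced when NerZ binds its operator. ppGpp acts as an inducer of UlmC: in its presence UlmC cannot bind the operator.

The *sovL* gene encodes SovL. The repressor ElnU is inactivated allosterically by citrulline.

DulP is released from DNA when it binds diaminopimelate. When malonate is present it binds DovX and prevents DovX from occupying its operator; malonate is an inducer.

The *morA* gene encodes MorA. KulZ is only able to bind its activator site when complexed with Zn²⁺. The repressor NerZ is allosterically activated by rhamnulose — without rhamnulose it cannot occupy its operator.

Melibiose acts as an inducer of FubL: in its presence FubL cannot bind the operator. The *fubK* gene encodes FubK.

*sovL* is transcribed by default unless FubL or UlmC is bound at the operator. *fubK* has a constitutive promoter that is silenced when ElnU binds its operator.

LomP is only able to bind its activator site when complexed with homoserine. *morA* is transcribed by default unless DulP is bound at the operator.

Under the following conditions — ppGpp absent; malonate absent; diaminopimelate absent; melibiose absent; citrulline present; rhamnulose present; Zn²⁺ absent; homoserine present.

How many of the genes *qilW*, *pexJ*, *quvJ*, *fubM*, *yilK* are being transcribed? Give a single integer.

Malonate is absent, so DovX is active.
Homoserine is present, so LomP is active.
With repressor DovX bound, *qilW* is not transcribed.
→ *qilW* is OFF.
Zn²⁺ is absent, so KulZ is inactive.
Diaminopimelate is absent, so DulP is active.
With repressor DulP bound, *morA* is not transcribed.
So MorA is not produced.
No activator is available at the *pexJ* promoter, so *pexJ* is not transcribed.
→ *pexJ* is OFF.
Citrulline is present, so ElnU is inactive.
With no repressor bound, *fubK* is transcribed.
So FubK is produced and active.
With repressor FubK bound, *quvJ* is not transcribed.
→ *quvJ* is OFF.
Rhamnulose is present, so NerZ is active.
With repressor NerZ bound, *fubM* is not transcribed.
→ *fubM* is OFF.
Melibiose is absent, so FubL is active.
ppGpp is absent, so UlmC is active.
With repressor FubL bound, *sovL* is not transcribed.
So SovL is not produced.
Required activator SovL is absent, so *yilK* is not transcribed.
→ *yilK* is OFF.
0 of the 5 genes are transcribed.

0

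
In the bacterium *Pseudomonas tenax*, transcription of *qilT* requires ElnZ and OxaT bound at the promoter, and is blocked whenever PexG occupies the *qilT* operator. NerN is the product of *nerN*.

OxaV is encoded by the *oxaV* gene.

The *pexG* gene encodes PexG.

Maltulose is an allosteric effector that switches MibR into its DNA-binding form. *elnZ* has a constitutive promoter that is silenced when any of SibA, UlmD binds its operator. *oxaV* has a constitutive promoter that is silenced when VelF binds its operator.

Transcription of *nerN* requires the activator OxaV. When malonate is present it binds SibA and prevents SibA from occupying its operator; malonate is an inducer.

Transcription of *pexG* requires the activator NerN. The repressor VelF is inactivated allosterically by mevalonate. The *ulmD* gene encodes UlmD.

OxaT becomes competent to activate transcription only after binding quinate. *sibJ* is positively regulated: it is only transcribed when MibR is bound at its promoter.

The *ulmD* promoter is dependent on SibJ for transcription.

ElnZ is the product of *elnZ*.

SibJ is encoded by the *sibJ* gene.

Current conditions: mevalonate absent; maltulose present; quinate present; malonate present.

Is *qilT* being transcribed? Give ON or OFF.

OFF

Malonate is present, so SibA is inactive.
Maltulose is present, so MibR is active.
No repressor is bound and MibR is active, so *sibJ* is transcribed.
So SibJ is produced and active.
No repressor is bound and SibJ is active, so *ulmD* is transcribed.
So UlmD is produced and active.
With repressor UlmD bound, *elnZ* is not transcribed.
So ElnZ is not produced.
Mevalonate is absent, so VelF is active.
With repressor VelF bound, *oxaV* is not transcribed.
So OxaV is not produced.
Required activator OxaV is absent, so *nerN* is not transcribed.
So NerN is not produced.
Required activator NerN is absent, so *pexG* is not transcribed.
So PexG is not produced.
Quinate is present, so OxaT is active.
Required activator ElnZ is absent, so *qilT* is not transcribed.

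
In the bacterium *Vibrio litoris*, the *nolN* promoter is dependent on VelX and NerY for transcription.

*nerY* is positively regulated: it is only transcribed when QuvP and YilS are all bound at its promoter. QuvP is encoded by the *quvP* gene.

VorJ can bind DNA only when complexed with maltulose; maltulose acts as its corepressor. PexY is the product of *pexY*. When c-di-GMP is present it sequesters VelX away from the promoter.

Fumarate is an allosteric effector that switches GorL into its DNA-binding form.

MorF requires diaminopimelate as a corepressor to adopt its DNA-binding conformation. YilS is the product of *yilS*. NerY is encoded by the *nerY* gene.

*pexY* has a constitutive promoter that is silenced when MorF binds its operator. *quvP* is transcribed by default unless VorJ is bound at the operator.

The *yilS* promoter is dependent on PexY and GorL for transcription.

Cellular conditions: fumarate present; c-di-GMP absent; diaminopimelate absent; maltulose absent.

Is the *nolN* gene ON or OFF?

c-di-GMP is absent, so VelX is active.
Maltulose is absent, so VorJ is inactive.
With no repressor bound, *quvP* is transcribed.
So QuvP is produced and active.
Diaminopimelate is absent, so MorF is inactive.
With no repressor bound, *pexY* is transcribed.
So PexY is produced and active.
Fumarate is present, so GorL is active.
No repressor is bound and PexY and GorL are active, so *yilS* is transcribed.
So YilS is produced and active.
No repressor is bound and QuvP and YilS are active, so *nerY* is transcribed.
So NerY is produced and active.
No repressor is bound and VelX and NerY are active, so *nolN* is transcribed.

ON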